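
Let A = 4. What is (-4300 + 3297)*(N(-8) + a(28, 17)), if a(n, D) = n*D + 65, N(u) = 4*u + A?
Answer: -514539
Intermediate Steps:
N(u) = 4 + 4*u (N(u) = 4*u + 4 = 4 + 4*u)
a(n, D) = 65 + D*n (a(n, D) = D*n + 65 = 65 + D*n)
(-4300 + 3297)*(N(-8) + a(28, 17)) = (-4300 + 3297)*((4 + 4*(-8)) + (65 + 17*28)) = -1003*((4 - 32) + (65 + 476)) = -1003*(-28 + 541) = -1003*513 = -514539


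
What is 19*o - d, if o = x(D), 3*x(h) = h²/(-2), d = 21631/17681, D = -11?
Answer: -40778405/106086 ≈ -384.39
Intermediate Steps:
d = 21631/17681 (d = 21631*(1/17681) = 21631/17681 ≈ 1.2234)
x(h) = -h²/6 (x(h) = (h²/(-2))/3 = (-h²/2)/3 = -h²/6)
o = -121/6 (o = -⅙*(-11)² = -⅙*121 = -121/6 ≈ -20.167)
19*o - d = 19*(-121/6) - 1*21631/17681 = -2299/6 - 21631/17681 = -40778405/106086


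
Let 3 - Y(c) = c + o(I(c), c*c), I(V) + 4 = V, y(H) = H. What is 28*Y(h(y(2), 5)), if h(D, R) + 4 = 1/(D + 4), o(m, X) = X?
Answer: -1981/9 ≈ -220.11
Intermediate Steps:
I(V) = -4 + V
h(D, R) = -4 + 1/(4 + D) (h(D, R) = -4 + 1/(D + 4) = -4 + 1/(4 + D))
Y(c) = 3 - c - c**2 (Y(c) = 3 - (c + c*c) = 3 - (c + c**2) = 3 + (-c - c**2) = 3 - c - c**2)
28*Y(h(y(2), 5)) = 28*(3 - (-15 - 4*2)/(4 + 2) - ((-15 - 4*2)/(4 + 2))**2) = 28*(3 - (-15 - 8)/6 - ((-15 - 8)/6)**2) = 28*(3 - (-23)/6 - ((1/6)*(-23))**2) = 28*(3 - 1*(-23/6) - (-23/6)**2) = 28*(3 + 23/6 - 1*529/36) = 28*(3 + 23/6 - 529/36) = 28*(-283/36) = -1981/9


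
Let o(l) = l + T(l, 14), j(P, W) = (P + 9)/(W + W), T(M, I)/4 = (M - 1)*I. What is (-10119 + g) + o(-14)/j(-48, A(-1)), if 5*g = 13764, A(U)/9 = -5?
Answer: -606903/65 ≈ -9337.0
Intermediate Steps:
A(U) = -45 (A(U) = 9*(-5) = -45)
T(M, I) = 4*I*(-1 + M) (T(M, I) = 4*((M - 1)*I) = 4*((-1 + M)*I) = 4*(I*(-1 + M)) = 4*I*(-1 + M))
j(P, W) = (9 + P)/(2*W) (j(P, W) = (9 + P)/((2*W)) = (9 + P)*(1/(2*W)) = (9 + P)/(2*W))
g = 13764/5 (g = (⅕)*13764 = 13764/5 ≈ 2752.8)
o(l) = -56 + 57*l (o(l) = l + 4*14*(-1 + l) = l + (-56 + 56*l) = -56 + 57*l)
(-10119 + g) + o(-14)/j(-48, A(-1)) = (-10119 + 13764/5) + (-56 + 57*(-14))/(((½)*(9 - 48)/(-45))) = -36831/5 + (-56 - 798)/(((½)*(-1/45)*(-39))) = -36831/5 - 854/13/30 = -36831/5 - 854*30/13 = -36831/5 - 25620/13 = -606903/65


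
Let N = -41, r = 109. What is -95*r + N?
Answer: -10396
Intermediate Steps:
-95*r + N = -95*109 - 41 = -10355 - 41 = -10396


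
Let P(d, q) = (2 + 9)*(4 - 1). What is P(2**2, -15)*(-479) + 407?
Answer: -15400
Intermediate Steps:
P(d, q) = 33 (P(d, q) = 11*3 = 33)
P(2**2, -15)*(-479) + 407 = 33*(-479) + 407 = -15807 + 407 = -15400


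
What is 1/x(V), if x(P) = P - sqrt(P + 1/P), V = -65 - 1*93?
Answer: -24964/3969277 + I*sqrt(3944470)/3969277 ≈ -0.0062893 + 0.00050036*I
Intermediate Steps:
V = -158 (V = -65 - 93 = -158)
1/x(V) = 1/(-158 - sqrt(-158 + 1/(-158))) = 1/(-158 - sqrt(-158 - 1/158)) = 1/(-158 - sqrt(-24965/158)) = 1/(-158 - I*sqrt(3944470)/158)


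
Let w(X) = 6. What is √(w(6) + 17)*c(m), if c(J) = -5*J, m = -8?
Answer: 40*√23 ≈ 191.83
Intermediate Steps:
√(w(6) + 17)*c(m) = √(6 + 17)*(-5*(-8)) = √23*40 = 40*√23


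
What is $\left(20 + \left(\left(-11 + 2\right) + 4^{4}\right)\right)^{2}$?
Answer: $71289$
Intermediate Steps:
$\left(20 + \left(\left(-11 + 2\right) + 4^{4}\right)\right)^{2} = \left(20 + \left(-9 + 256\right)\right)^{2} = \left(20 + 247\right)^{2} = 267^{2} = 71289$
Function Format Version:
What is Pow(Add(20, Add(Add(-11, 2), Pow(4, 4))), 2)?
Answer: 71289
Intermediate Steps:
Pow(Add(20, Add(Add(-11, 2), Pow(4, 4))), 2) = Pow(Add(20, Add(-9, 256)), 2) = Pow(Add(20, 247), 2) = Pow(267, 2) = 71289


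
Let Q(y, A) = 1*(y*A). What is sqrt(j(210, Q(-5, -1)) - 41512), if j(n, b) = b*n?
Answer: I*sqrt(40462) ≈ 201.15*I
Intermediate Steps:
Q(y, A) = A*y (Q(y, A) = 1*(A*y) = A*y)
sqrt(j(210, Q(-5, -1)) - 41512) = sqrt(-1*(-5)*210 - 41512) = sqrt(5*210 - 41512) = sqrt(1050 - 41512) = sqrt(-40462) = I*sqrt(40462)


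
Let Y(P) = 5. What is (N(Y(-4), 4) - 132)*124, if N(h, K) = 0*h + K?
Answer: -15872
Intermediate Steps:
N(h, K) = K (N(h, K) = 0 + K = K)
(N(Y(-4), 4) - 132)*124 = (4 - 132)*124 = -128*124 = -15872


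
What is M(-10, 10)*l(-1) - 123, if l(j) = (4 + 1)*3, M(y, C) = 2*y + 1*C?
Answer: -273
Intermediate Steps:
M(y, C) = C + 2*y (M(y, C) = 2*y + C = C + 2*y)
l(j) = 15 (l(j) = 5*3 = 15)
M(-10, 10)*l(-1) - 123 = (10 + 2*(-10))*15 - 123 = (10 - 20)*15 - 123 = -10*15 - 123 = -150 - 123 = -273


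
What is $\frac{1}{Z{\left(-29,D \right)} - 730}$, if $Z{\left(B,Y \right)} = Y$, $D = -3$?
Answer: $- \frac{1}{733} \approx -0.0013643$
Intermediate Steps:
$\frac{1}{Z{\left(-29,D \right)} - 730} = \frac{1}{-3 - 730} = \frac{1}{-733} = - \frac{1}{733}$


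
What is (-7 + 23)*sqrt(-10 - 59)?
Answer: 16*I*sqrt(69) ≈ 132.91*I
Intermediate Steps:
(-7 + 23)*sqrt(-10 - 59) = 16*sqrt(-69) = 16*(I*sqrt(69)) = 16*I*sqrt(69)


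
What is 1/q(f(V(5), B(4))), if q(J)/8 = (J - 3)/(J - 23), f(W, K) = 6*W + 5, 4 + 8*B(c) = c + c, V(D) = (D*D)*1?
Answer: 33/304 ≈ 0.10855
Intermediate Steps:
V(D) = D**2 (V(D) = D**2*1 = D**2)
B(c) = -1/2 + c/4 (B(c) = -1/2 + (c + c)/8 = -1/2 + (2*c)/8 = -1/2 + c/4)
f(W, K) = 5 + 6*W
q(J) = 8*(-3 + J)/(-23 + J) (q(J) = 8*((J - 3)/(J - 23)) = 8*((-3 + J)/(-23 + J)) = 8*(-3 + J)/(-23 + J))
1/q(f(V(5), B(4))) = 1/(8*(-3 + (5 + 6*5**2))/(-23 + (5 + 6*5**2))) = 1/(8*(-3 + (5 + 6*25))/(-23 + (5 + 6*25))) = 1/(8*(-3 + (5 + 150))/(-23 + (5 + 150))) = 1/(8*(-3 + 155)/(-23 + 155)) = 1/(8*152/132) = 1/(8*(1/132)*152) = 1/(304/33) = 33/304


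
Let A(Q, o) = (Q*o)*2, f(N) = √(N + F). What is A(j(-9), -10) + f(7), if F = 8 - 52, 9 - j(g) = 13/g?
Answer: -1880/9 + I*√37 ≈ -208.89 + 6.0828*I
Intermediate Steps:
j(g) = 9 - 13/g
F = -44
f(N) = √(-44 + N) (f(N) = √(N - 44) = √(-44 + N))
A(Q, o) = 2*Q*o
A(j(-9), -10) + f(7) = 2*(9 - 13/(-9))*(-10) + √(-44 + 7) = 2*(9 - 13*(-⅑))*(-10) + √(-37) = 2*(9 + 13/9)*(-10) + I*√37 = 2*(94/9)*(-10) + I*√37 = -1880/9 + I*√37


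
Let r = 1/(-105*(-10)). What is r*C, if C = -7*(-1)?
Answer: 1/150 ≈ 0.0066667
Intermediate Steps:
r = 1/1050 ≈ 0.00095238
C = 7
r*C = (1/1050)*7 = 1/150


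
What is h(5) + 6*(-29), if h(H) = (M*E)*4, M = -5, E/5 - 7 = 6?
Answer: -1474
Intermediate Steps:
E = 65 (E = 35 + 5*6 = 35 + 30 = 65)
h(H) = -1300 (h(H) = -5*65*4 = -325*4 = -1300)
h(5) + 6*(-29) = -1300 + 6*(-29) = -1300 - 174 = -1474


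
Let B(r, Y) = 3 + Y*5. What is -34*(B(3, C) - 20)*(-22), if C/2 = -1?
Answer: -20196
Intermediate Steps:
C = -2 (C = 2*(-1) = -2)
B(r, Y) = 3 + 5*Y
-34*(B(3, C) - 20)*(-22) = -34*((3 + 5*(-2)) - 20)*(-22) = -34*((3 - 10) - 20)*(-22) = -34*(-7 - 20)*(-22) = -34*(-27)*(-22) = 918*(-22) = -20196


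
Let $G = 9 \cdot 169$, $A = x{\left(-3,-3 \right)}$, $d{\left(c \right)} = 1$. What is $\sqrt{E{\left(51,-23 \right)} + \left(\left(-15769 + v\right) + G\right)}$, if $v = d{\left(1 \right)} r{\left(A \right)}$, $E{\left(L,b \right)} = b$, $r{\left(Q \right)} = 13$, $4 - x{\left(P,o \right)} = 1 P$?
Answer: $i \sqrt{14258} \approx 119.41 i$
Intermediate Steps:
$x{\left(P,o \right)} = 4 - P$ ($x{\left(P,o \right)} = 4 - 1 P = 4 - P$)
$A = 7$ ($A = 4 - -3 = 4 + 3 = 7$)
$v = 13$ ($v = 1 \cdot 13 = 13$)
$G = 1521$
$\sqrt{E{\left(51,-23 \right)} + \left(\left(-15769 + v\right) + G\right)} = \sqrt{-23 + \left(\left(-15769 + 13\right) + 1521\right)} = \sqrt{-23 + \left(-15756 + 1521\right)} = \sqrt{-23 - 14235} = \sqrt{-14258} = i \sqrt{14258}$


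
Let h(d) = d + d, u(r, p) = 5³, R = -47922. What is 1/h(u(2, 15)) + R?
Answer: -11980499/250 ≈ -47922.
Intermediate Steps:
u(r, p) = 125
h(d) = 2*d
1/h(u(2, 15)) + R = 1/(2*125) - 47922 = 1/250 - 47922 = -11980499/250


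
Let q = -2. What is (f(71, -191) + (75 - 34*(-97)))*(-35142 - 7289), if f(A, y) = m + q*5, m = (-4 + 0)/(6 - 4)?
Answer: -142610591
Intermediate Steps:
m = -2 (m = -4/2 = -4*½ = -2)
f(A, y) = -12 (f(A, y) = -2 - 2*5 = -2 - 10 = -12)
(f(71, -191) + (75 - 34*(-97)))*(-35142 - 7289) = (-12 + (75 - 34*(-97)))*(-35142 - 7289) = (-12 + (75 + 3298))*(-42431) = (-12 + 3373)*(-42431) = 3361*(-42431) = -142610591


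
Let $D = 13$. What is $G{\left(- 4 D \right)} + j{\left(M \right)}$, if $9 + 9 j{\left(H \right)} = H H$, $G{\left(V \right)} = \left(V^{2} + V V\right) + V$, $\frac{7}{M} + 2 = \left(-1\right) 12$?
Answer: $\frac{192781}{36} \approx 5355.0$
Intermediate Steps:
$M = - \frac{1}{2}$ ($M = \frac{7}{-2 - 12} = \frac{7}{-14} = 7 \left(- \frac{1}{14}\right) = - \frac{1}{2} \approx -0.5$)
$G{\left(V \right)} = V + 2 V^{2}$ ($G{\left(V \right)} = \left(V^{2} + V^{2}\right) + V = 2 V^{2} + V = V + 2 V^{2}$)
$j{\left(H \right)} = -1 + \frac{H^{2}}{9}$ ($j{\left(H \right)} = -1 + \frac{H H}{9} = -1 + \frac{H^{2}}{9}$)
$G{\left(- 4 D \right)} + j{\left(M \right)} = \left(-4\right) 13 \left(1 + 2 \left(\left(-4\right) 13\right)\right) - \left(1 - \frac{\left(- \frac{1}{2}\right)^{2}}{9}\right) = - 52 \left(1 + 2 \left(-52\right)\right) + \left(-1 + \frac{1}{9} \cdot \frac{1}{4}\right) = - 52 \left(1 - 104\right) + \left(-1 + \frac{1}{36}\right) = \left(-52\right) \left(-103\right) - \frac{35}{36} = 5356 - \frac{35}{36} = \frac{192781}{36}$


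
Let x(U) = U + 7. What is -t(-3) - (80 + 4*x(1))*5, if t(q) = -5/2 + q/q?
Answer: -1117/2 ≈ -558.50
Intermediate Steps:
t(q) = -3/2 (t(q) = -5*½ + 1 = -5/2 + 1 = -3/2)
x(U) = 7 + U
-t(-3) - (80 + 4*x(1))*5 = -1*(-3/2) - 4/(1/((7 + 1) - 40/(-2)))*5 = 3/2 - 4/(1/(8 - 40*(-½)))*5 = 3/2 - 4/(1/(8 + 20))*5 = 3/2 - 4/(1/28)*5 = 3/2 - 4/1/28*5 = 3/2 - 4*28*5 = 3/2 - 112*5 = 3/2 - 560 = -1117/2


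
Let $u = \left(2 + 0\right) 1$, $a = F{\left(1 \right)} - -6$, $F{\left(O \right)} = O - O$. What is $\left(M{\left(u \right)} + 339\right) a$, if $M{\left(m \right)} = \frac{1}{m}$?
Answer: $2037$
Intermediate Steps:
$F{\left(O \right)} = 0$
$a = 6$ ($a = 0 - -6 = 0 + 6 = 6$)
$u = 2$ ($u = 2 \cdot 1 = 2$)
$\left(M{\left(u \right)} + 339\right) a = \left(\frac{1}{2} + 339\right) 6 = \frac{679}{2} \cdot 6 = 2037$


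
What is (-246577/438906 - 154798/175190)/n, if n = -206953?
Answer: 55569797809/7956509050849710 ≈ 6.9842e-6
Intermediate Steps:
(-246577/438906 - 154798/175190)/n = (-246577/438906 - 154798/175190)/(-206953) = (-246577*1/438906 - 154798*1/175190)*(-1/206953) = (-246577/438906 - 77399/87595)*(-1/206953) = -55569797809/38445971070*(-1/206953) = 55569797809/7956509050849710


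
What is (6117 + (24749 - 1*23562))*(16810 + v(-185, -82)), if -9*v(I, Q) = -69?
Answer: 368508712/3 ≈ 1.2284e+8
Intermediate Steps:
v(I, Q) = 23/3 (v(I, Q) = -1/9*(-69) = 23/3)
(6117 + (24749 - 1*23562))*(16810 + v(-185, -82)) = (6117 + (24749 - 1*23562))*(16810 + 23/3) = (6117 + (24749 - 23562))*(50453/3) = (6117 + 1187)*(50453/3) = 7304*(50453/3) = 368508712/3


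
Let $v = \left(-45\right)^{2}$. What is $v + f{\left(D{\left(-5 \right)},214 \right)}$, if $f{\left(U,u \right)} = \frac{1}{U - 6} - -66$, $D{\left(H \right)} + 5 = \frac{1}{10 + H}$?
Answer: $\frac{112909}{54} \approx 2090.9$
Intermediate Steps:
$v = 2025$
$D{\left(H \right)} = -5 + \frac{1}{10 + H}$
$f{\left(U,u \right)} = 66 + \frac{1}{-6 + U}$ ($f{\left(U,u \right)} = \frac{1}{-6 + U} + 66 = 66 + \frac{1}{-6 + U}$)
$v + f{\left(D{\left(-5 \right)},214 \right)} = 2025 + \frac{-395 + 66 \frac{-49 - -25}{10 - 5}}{-6 + \frac{-49 - -25}{10 - 5}} = 2025 + \frac{-395 + 66 \frac{-49 + 25}{5}}{-6 + \frac{-49 + 25}{5}} = 2025 + \frac{-395 + 66 \cdot \frac{1}{5} \left(-24\right)}{-6 + \frac{1}{5} \left(-24\right)} = 2025 + \frac{-395 + 66 \left(- \frac{24}{5}\right)}{-6 - \frac{24}{5}} = 2025 + \frac{-395 - \frac{1584}{5}}{- \frac{54}{5}} = 2025 - - \frac{3559}{54} = 2025 + \frac{3559}{54} = \frac{112909}{54}$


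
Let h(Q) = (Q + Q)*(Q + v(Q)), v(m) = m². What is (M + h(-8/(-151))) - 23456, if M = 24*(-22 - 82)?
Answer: -89351444000/3442951 ≈ -25952.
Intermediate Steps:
M = -2496 (M = 24*(-104) = -2496)
h(Q) = 2*Q*(Q + Q²) (h(Q) = (Q + Q)*(Q + Q²) = (2*Q)*(Q + Q²) = 2*Q*(Q + Q²))
(M + h(-8/(-151))) - 23456 = (-2496 + 2*(-8/(-151))²*(1 - 8/(-151))) - 23456 = (-2496 + 2*(-8*(-1/151))²*(1 - 8*(-1/151))) - 23456 = (-2496 + 2*(8/151)²*(1 + 8/151)) - 23456 = (-2496 + 2*(64/22801)*(159/151)) - 23456 = (-2496 + 20352/3442951) - 23456 = -8593585344/3442951 - 23456 = -89351444000/3442951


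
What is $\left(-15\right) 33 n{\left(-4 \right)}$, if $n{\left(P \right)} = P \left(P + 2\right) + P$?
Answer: $-1980$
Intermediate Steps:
$n{\left(P \right)} = P + P \left(2 + P\right)$ ($n{\left(P \right)} = P \left(2 + P\right) + P = P + P \left(2 + P\right)$)
$\left(-15\right) 33 n{\left(-4 \right)} = \left(-15\right) 33 \left(- 4 \left(3 - 4\right)\right) = - 495 \left(\left(-4\right) \left(-1\right)\right) = \left(-495\right) 4 = -1980$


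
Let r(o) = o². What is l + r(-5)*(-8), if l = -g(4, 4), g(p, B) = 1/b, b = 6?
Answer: -1201/6 ≈ -200.17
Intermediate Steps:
g(p, B) = ⅙ (g(p, B) = 1/6 = ⅙)
l = -⅙ (l = -1*⅙ = -⅙ ≈ -0.16667)
l + r(-5)*(-8) = -⅙ + (-5)²*(-8) = -⅙ + 25*(-8) = -⅙ - 200 = -1201/6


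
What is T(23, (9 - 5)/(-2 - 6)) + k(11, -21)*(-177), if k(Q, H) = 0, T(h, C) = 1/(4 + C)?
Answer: 2/7 ≈ 0.28571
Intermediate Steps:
T(23, (9 - 5)/(-2 - 6)) + k(11, -21)*(-177) = 1/(4 + (9 - 5)/(-2 - 6)) + 0*(-177) = 1/(4 + 4/(-8)) + 0 = 1/(4 + 4*(-1/8)) + 0 = 1/(4 - 1/2) + 0 = 1/(7/2) + 0 = 2/7 + 0 = 2/7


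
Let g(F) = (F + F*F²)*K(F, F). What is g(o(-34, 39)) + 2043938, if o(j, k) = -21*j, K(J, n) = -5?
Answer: -1817931352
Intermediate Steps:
g(F) = -5*F - 5*F³ (g(F) = (F + F*F²)*(-5) = (F + F³)*(-5) = -5*F - 5*F³)
g(o(-34, 39)) + 2043938 = -5*(-21*(-34))*(1 + (-21*(-34))²) + 2043938 = -5*714*(1 + 714²) + 2043938 = -5*714*(1 + 509796) + 2043938 = -5*714*509797 + 2043938 = -1819975290 + 2043938 = -1817931352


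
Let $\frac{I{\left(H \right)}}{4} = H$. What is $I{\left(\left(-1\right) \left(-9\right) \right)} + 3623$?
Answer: $3659$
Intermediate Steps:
$I{\left(H \right)} = 4 H$
$I{\left(\left(-1\right) \left(-9\right) \right)} + 3623 = 4 \left(\left(-1\right) \left(-9\right)\right) + 3623 = 4 \cdot 9 + 3623 = 36 + 3623 = 3659$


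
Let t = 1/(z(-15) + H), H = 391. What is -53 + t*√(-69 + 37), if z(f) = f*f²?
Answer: -53 - I*√2/746 ≈ -53.0 - 0.0018957*I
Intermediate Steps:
z(f) = f³
t = -1/2984 (t = 1/((-15)³ + 391) = 1/(-3375 + 391) = 1/(-2984) = -1/2984 ≈ -0.00033512)
-53 + t*√(-69 + 37) = -53 - √(-69 + 37)/2984 = -53 - I*√2/746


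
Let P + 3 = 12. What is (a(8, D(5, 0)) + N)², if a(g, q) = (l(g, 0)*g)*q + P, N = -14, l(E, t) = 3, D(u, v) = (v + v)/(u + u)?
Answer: 25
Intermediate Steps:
D(u, v) = v/u (D(u, v) = (2*v)/((2*u)) = (2*v)*(1/(2*u)) = v/u)
P = 9 (P = -3 + 12 = 9)
a(g, q) = 9 + 3*g*q (a(g, q) = (3*g)*q + 9 = 3*g*q + 9 = 9 + 3*g*q)
(a(8, D(5, 0)) + N)² = ((9 + 3*8*(0/5)) - 14)² = ((9 + 3*8*(0*(⅕))) - 14)² = ((9 + 3*8*0) - 14)² = ((9 + 0) - 14)² = (9 - 14)² = (-5)² = 25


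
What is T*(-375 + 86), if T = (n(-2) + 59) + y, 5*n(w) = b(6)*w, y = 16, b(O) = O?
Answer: -104907/5 ≈ -20981.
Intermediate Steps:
n(w) = 6*w/5 (n(w) = (6*w)/5 = 6*w/5)
T = 363/5 (T = ((6/5)*(-2) + 59) + 16 = (-12/5 + 59) + 16 = 283/5 + 16 = 363/5 ≈ 72.600)
T*(-375 + 86) = 363*(-375 + 86)/5 = (363/5)*(-289) = -104907/5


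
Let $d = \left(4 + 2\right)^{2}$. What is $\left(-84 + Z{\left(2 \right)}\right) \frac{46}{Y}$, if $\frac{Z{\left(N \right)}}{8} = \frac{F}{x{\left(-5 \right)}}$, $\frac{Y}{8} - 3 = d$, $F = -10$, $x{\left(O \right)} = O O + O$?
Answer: $- \frac{506}{39} \approx -12.974$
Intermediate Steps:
$x{\left(O \right)} = O + O^{2}$ ($x{\left(O \right)} = O^{2} + O = O + O^{2}$)
$d = 36$ ($d = 6^{2} = 36$)
$Y = 312$ ($Y = 24 + 8 \cdot 36 = 24 + 288 = 312$)
$Z{\left(N \right)} = -4$ ($Z{\left(N \right)} = 8 \left(- \frac{10}{\left(-5\right) \left(1 - 5\right)}\right) = 8 \left(- \frac{10}{\left(-5\right) \left(-4\right)}\right) = 8 \left(- \frac{10}{20}\right) = 8 \left(\left(-10\right) \frac{1}{20}\right) = 8 \left(- \frac{1}{2}\right) = -4$)
$\left(-84 + Z{\left(2 \right)}\right) \frac{46}{Y} = \left(-84 - 4\right) \frac{46}{312} = - 88 \cdot 46 \cdot \frac{1}{312} = \left(-88\right) \frac{23}{156} = - \frac{506}{39}$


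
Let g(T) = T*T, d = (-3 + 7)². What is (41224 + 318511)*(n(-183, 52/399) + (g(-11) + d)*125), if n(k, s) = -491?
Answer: 5983831990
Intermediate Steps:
d = 16 (d = 4² = 16)
g(T) = T²
(41224 + 318511)*(n(-183, 52/399) + (g(-11) + d)*125) = (41224 + 318511)*(-491 + ((-11)² + 16)*125) = 359735*(-491 + (121 + 16)*125) = 359735*(-491 + 137*125) = 359735*(-491 + 17125) = 359735*16634 = 5983831990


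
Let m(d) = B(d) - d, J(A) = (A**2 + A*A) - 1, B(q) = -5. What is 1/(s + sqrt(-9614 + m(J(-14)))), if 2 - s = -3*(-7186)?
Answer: -10778/232335573 - I*sqrt(10010)/464671146 ≈ -4.639e-5 - 2.1531e-7*I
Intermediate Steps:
J(A) = -1 + 2*A**2 (J(A) = (A**2 + A**2) - 1 = 2*A**2 - 1 = -1 + 2*A**2)
m(d) = -5 - d
s = -21556 (s = 2 - (-3)*(-7186) = 2 - 1*21558 = 2 - 21558 = -21556)
1/(s + sqrt(-9614 + m(J(-14)))) = 1/(-21556 + sqrt(-9614 + (-5 - (-1 + 2*(-14)**2)))) = 1/(-21556 + sqrt(-9614 + (-5 - (-1 + 2*196)))) = 1/(-21556 + sqrt(-9614 + (-5 - (-1 + 392)))) = 1/(-21556 + sqrt(-9614 + (-5 - 1*391))) = 1/(-21556 + sqrt(-9614 + (-5 - 391))) = 1/(-21556 + sqrt(-9614 - 396)) = 1/(-21556 + sqrt(-10010)) = 1/(-21556 + I*sqrt(10010))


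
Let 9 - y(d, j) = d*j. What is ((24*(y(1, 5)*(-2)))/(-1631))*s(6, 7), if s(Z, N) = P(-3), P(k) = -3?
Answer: -576/1631 ≈ -0.35316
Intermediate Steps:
y(d, j) = 9 - d*j
s(Z, N) = -3
((24*(y(1, 5)*(-2)))/(-1631))*s(6, 7) = ((24*((9 - 1*1*5)*(-2)))/(-1631))*(-3) = ((24*((9 - 5)*(-2)))*(-1/1631))*(-3) = ((24*(4*(-2)))*(-1/1631))*(-3) = ((24*(-8))*(-1/1631))*(-3) = -192*(-1/1631)*(-3) = (192/1631)*(-3) = -576/1631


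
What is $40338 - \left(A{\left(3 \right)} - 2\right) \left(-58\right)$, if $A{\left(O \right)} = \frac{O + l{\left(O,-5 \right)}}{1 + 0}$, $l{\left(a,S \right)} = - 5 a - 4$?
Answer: $39294$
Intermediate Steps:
$l{\left(a,S \right)} = -4 - 5 a$
$A{\left(O \right)} = -4 - 4 O$ ($A{\left(O \right)} = \frac{O - \left(4 + 5 O\right)}{1 + 0} = \frac{-4 - 4 O}{1} = \left(-4 - 4 O\right) 1 = -4 - 4 O$)
$40338 - \left(A{\left(3 \right)} - 2\right) \left(-58\right) = 40338 - \left(\left(-4 - 12\right) - 2\right) \left(-58\right) = 40338 - \left(-16 - 2\right) \left(-58\right) = 40338 - \left(-18\right) \left(-58\right) = 40338 - 1044 = 39294$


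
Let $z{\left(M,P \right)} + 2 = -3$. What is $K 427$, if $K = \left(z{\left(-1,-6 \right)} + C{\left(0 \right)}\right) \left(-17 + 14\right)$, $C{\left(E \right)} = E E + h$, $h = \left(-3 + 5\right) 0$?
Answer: $6405$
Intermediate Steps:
$h = 0$ ($h = 2 \cdot 0 = 0$)
$z{\left(M,P \right)} = -5$ ($z{\left(M,P \right)} = -2 - 3 = -5$)
$C{\left(E \right)} = E^{2}$ ($C{\left(E \right)} = E E + 0 = E^{2} + 0 = E^{2}$)
$K = 15$ ($K = \left(-5 + 0^{2}\right) \left(-17 + 14\right) = \left(-5 + 0\right) \left(-3\right) = \left(-5\right) \left(-3\right) = 15$)
$K 427 = 15 \cdot 427 = 6405$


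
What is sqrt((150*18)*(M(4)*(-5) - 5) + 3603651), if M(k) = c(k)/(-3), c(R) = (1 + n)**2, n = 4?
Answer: sqrt(3702651) ≈ 1924.2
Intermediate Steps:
c(R) = 25 (c(R) = (1 + 4)**2 = 5**2 = 25)
M(k) = -25/3 (M(k) = 25/(-3) = 25*(-1/3) = -25/3)
sqrt((150*18)*(M(4)*(-5) - 5) + 3603651) = sqrt((150*18)*(-25/3*(-5) - 5) + 3603651) = sqrt(2700*(125/3 - 5) + 3603651) = sqrt(2700*(110/3) + 3603651) = sqrt(99000 + 3603651) = sqrt(3702651)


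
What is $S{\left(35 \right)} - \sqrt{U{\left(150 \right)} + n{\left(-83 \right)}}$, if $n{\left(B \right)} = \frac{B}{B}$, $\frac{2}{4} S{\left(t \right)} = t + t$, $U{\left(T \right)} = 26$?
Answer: $140 - 3 \sqrt{3} \approx 134.8$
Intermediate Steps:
$S{\left(t \right)} = 4 t$ ($S{\left(t \right)} = 2 \left(t + t\right) = 2 \cdot 2 t = 4 t$)
$n{\left(B \right)} = 1$
$S{\left(35 \right)} - \sqrt{U{\left(150 \right)} + n{\left(-83 \right)}} = 4 \cdot 35 - \sqrt{26 + 1} = 140 - \sqrt{27} = 140 - 3 \sqrt{3}$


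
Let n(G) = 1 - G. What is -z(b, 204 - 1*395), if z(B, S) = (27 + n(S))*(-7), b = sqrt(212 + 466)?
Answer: 1533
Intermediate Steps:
b = sqrt(678) ≈ 26.038
z(B, S) = -196 + 7*S (z(B, S) = (27 + (1 - S))*(-7) = (28 - S)*(-7) = -196 + 7*S)
-z(b, 204 - 1*395) = -(-196 + 7*(204 - 1*395)) = -(-196 + 7*(204 - 395)) = -(-196 + 7*(-191)) = -(-196 - 1337) = -1*(-1533) = 1533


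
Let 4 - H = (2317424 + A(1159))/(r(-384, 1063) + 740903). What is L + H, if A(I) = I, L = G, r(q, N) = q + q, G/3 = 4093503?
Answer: 9089235170672/740135 ≈ 1.2281e+7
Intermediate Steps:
G = 12280509 (G = 3*4093503 = 12280509)
r(q, N) = 2*q
L = 12280509
H = 641957/740135 (H = 4 - (2317424 + 1159)/(2*(-384) + 740903) = 4 - 2318583/(-768 + 740903) = 4 - 2318583/740135 = 641957/740135 ≈ 0.86735)
L + H = 12280509 + 641957/740135 = 9089235170672/740135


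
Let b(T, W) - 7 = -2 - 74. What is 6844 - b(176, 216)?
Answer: 6913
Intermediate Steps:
b(T, W) = -69 (b(T, W) = 7 + (-2 - 74) = 7 - 76 = -69)
6844 - b(176, 216) = 6844 - 1*(-69) = 6844 + 69 = 6913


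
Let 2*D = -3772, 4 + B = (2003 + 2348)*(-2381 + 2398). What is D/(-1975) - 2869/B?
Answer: 133827943/146076925 ≈ 0.91615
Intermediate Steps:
B = 73963 (B = -4 + (2003 + 2348)*(-2381 + 2398) = -4 + 4351*17 = -4 + 73967 = 73963)
D = -1886 (D = (½)*(-3772) = -1886)
D/(-1975) - 2869/B = -1886/(-1975) - 2869/73963 = -1886*(-1/1975) - 2869*1/73963 = 1886/1975 - 2869/73963 = 133827943/146076925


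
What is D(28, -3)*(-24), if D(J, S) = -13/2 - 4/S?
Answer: 124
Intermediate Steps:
D(J, S) = -13/2 - 4/S (D(J, S) = -13*1/2 - 4/S = -13/2 - 4/S)
D(28, -3)*(-24) = (-13/2 - 4/(-3))*(-24) = (-13/2 - 4*(-1/3))*(-24) = (-13/2 + 4/3)*(-24) = -31/6*(-24) = 124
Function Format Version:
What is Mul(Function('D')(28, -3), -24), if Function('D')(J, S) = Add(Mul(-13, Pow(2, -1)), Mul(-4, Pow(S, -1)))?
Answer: 124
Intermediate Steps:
Function('D')(J, S) = Add(Rational(-13, 2), Mul(-4, Pow(S, -1))) (Function('D')(J, S) = Add(Mul(-13, Rational(1, 2)), Mul(-4, Pow(S, -1))) = Add(Rational(-13, 2), Mul(-4, Pow(S, -1))))
Mul(Function('D')(28, -3), -24) = Mul(Add(Rational(-13, 2), Mul(-4, Pow(-3, -1))), -24) = Mul(Add(Rational(-13, 2), Mul(-4, Rational(-1, 3))), -24) = Mul(Add(Rational(-13, 2), Rational(4, 3)), -24) = Mul(Rational(-31, 6), -24) = 124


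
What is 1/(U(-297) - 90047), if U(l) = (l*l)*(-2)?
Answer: -1/266465 ≈ -3.7528e-6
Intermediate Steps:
U(l) = -2*l² (U(l) = l²*(-2) = -2*l²)
1/(U(-297) - 90047) = 1/(-2*(-297)² - 90047) = 1/(-2*88209 - 90047) = 1/(-176418 - 90047) = 1/(-266465) = -1/266465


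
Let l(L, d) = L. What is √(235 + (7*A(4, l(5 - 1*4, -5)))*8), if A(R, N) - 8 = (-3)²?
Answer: √1187 ≈ 34.453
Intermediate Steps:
A(R, N) = 17 (A(R, N) = 8 + (-3)² = 8 + 9 = 17)
√(235 + (7*A(4, l(5 - 1*4, -5)))*8) = √(235 + (7*17)*8) = √(235 + 119*8) = √(235 + 952) = √1187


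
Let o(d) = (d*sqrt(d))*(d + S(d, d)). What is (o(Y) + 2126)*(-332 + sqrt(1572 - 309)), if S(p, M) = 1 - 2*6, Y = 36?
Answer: -2498632 + 7526*sqrt(1263) ≈ -2.2312e+6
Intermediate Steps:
S(p, M) = -11 (S(p, M) = 1 - 12 = -11)
o(d) = d**(3/2)*(-11 + d) (o(d) = (d*sqrt(d))*(d - 11) = d**(3/2)*(-11 + d))
(o(Y) + 2126)*(-332 + sqrt(1572 - 309)) = (36**(3/2)*(-11 + 36) + 2126)*(-332 + sqrt(1572 - 309)) = (216*25 + 2126)*(-332 + sqrt(1263)) = (5400 + 2126)*(-332 + sqrt(1263)) = 7526*(-332 + sqrt(1263)) = -2498632 + 7526*sqrt(1263)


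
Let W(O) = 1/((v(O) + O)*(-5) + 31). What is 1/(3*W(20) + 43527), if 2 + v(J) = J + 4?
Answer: 179/7791330 ≈ 2.2974e-5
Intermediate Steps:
v(J) = 2 + J (v(J) = -2 + (J + 4) = -2 + (4 + J) = 2 + J)
W(O) = 1/(21 - 10*O) (W(O) = 1/(((2 + O) + O)*(-5) + 31) = 1/((2 + 2*O)*(-5) + 31) = 1/((-10 - 10*O) + 31) = 1/(21 - 10*O))
1/(3*W(20) + 43527) = 1/(3*(-1/(-21 + 10*20)) + 43527) = 1/(3*(-1/(-21 + 200)) + 43527) = 1/(3*(-1/179) + 43527) = 1/(-3/179 + 43527) = 1/(7791330/179) = 179/7791330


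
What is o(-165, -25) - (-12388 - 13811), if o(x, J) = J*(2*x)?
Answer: 34449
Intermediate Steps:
o(x, J) = 2*J*x
o(-165, -25) - (-12388 - 13811) = 2*(-25)*(-165) - (-12388 - 13811) = 8250 - 1*(-26199) = 8250 + 26199 = 34449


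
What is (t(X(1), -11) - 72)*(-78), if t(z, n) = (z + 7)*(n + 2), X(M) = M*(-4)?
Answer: 7722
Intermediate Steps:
X(M) = -4*M
t(z, n) = (2 + n)*(7 + z) (t(z, n) = (7 + z)*(2 + n) = (2 + n)*(7 + z))
(t(X(1), -11) - 72)*(-78) = ((14 + 2*(-4*1) + 7*(-11) - (-44)) - 72)*(-78) = ((14 + 2*(-4) - 77 - 11*(-4)) - 72)*(-78) = ((14 - 8 - 77 + 44) - 72)*(-78) = (-27 - 72)*(-78) = -99*(-78) = 7722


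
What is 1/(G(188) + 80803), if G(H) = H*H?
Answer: 1/116147 ≈ 8.6098e-6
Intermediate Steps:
G(H) = H²
1/(G(188) + 80803) = 1/(188² + 80803) = 1/(35344 + 80803) = 1/116147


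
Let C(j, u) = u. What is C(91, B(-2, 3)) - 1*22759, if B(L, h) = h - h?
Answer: -22759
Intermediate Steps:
B(L, h) = 0
C(91, B(-2, 3)) - 1*22759 = 0 - 1*22759 = 0 - 22759 = -22759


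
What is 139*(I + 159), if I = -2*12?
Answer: 18765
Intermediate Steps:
I = -24
139*(I + 159) = 139*(-24 + 159) = 139*135 = 18765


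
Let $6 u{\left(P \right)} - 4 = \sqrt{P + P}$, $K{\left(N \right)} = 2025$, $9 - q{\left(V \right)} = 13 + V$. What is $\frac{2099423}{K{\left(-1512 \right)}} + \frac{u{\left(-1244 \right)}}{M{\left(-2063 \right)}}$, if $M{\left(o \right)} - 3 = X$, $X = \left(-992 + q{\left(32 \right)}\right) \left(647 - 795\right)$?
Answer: $\frac{319420912531}{308097675} + \frac{i \sqrt{622}}{456441} \approx 1036.8 + 5.464 \cdot 10^{-5} i$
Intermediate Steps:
$q{\left(V \right)} = -4 - V$ ($q{\left(V \right)} = 9 - \left(13 + V\right) = -4 - V$)
$u{\left(P \right)} = \frac{2}{3} + \frac{\sqrt{2} \sqrt{P}}{6}$ ($u{\left(P \right)} = \frac{2}{3} + \frac{\sqrt{P + P}}{6} = \frac{2}{3} + \frac{\sqrt{2 P}}{6} = \frac{2}{3} + \frac{\sqrt{2} \sqrt{P}}{6}$)
$X = 152144$ ($X = \left(-992 - 36\right) \left(647 - 795\right) = \left(-992 - 36\right) \left(-148\right) = \left(-1028\right) \left(-148\right) = 152144$)
$M{\left(o \right)} = 152147$ ($M{\left(o \right)} = 3 + 152144 = 152147$)
$\frac{2099423}{K{\left(-1512 \right)}} + \frac{u{\left(-1244 \right)}}{M{\left(-2063 \right)}} = \frac{2099423}{2025} + \frac{\frac{2}{3} + \frac{\sqrt{2} \sqrt{-1244}}{6}}{152147} = 2099423 \cdot \frac{1}{2025} + \left(\frac{2}{3} + \frac{\sqrt{2} \cdot 2 i \sqrt{311}}{6}\right) \frac{1}{152147} = \frac{2099423}{2025} + \left(\frac{2}{3} + \frac{i \sqrt{622}}{3}\right) \frac{1}{152147} = \frac{2099423}{2025} + \left(\frac{2}{456441} + \frac{i \sqrt{622}}{456441}\right) = \frac{319420912531}{308097675} + \frac{i \sqrt{622}}{456441}$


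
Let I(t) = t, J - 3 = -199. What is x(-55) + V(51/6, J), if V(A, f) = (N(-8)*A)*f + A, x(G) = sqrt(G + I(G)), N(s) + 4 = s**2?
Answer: -199903/2 + I*sqrt(110) ≈ -99952.0 + 10.488*I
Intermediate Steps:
J = -196 (J = 3 - 199 = -196)
N(s) = -4 + s**2
x(G) = sqrt(2)*sqrt(G) (x(G) = sqrt(G + G) = sqrt(2*G) = sqrt(2)*sqrt(G))
V(A, f) = A + 60*A*f (V(A, f) = ((-4 + (-8)**2)*A)*f + A = ((-4 + 64)*A)*f + A = (60*A)*f + A = 60*A*f + A = A + 60*A*f)
x(-55) + V(51/6, J) = sqrt(2)*sqrt(-55) + (51/6)*(1 + 60*(-196)) = sqrt(2)*(I*sqrt(55)) + (51*(1/6))*(1 - 11760) = I*sqrt(110) + (17/2)*(-11759) = I*sqrt(110) - 199903/2 = -199903/2 + I*sqrt(110)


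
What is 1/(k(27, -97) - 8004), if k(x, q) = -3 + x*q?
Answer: -1/10626 ≈ -9.4109e-5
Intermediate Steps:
k(x, q) = -3 + q*x
1/(k(27, -97) - 8004) = 1/((-3 - 97*27) - 8004) = 1/((-3 - 2619) - 8004) = 1/(-2622 - 8004) = 1/(-10626) = -1/10626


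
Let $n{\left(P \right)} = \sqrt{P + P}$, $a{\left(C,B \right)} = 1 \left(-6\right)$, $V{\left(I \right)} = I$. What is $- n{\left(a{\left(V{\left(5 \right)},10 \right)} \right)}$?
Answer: $- 2 i \sqrt{3} \approx - 3.4641 i$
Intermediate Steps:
$a{\left(C,B \right)} = -6$
$n{\left(P \right)} = \sqrt{2} \sqrt{P}$ ($n{\left(P \right)} = \sqrt{2 P} = \sqrt{2} \sqrt{P}$)
$- n{\left(a{\left(V{\left(5 \right)},10 \right)} \right)} = - \sqrt{2} \sqrt{-6} = - \sqrt{2} i \sqrt{6} = - 2 i \sqrt{3}$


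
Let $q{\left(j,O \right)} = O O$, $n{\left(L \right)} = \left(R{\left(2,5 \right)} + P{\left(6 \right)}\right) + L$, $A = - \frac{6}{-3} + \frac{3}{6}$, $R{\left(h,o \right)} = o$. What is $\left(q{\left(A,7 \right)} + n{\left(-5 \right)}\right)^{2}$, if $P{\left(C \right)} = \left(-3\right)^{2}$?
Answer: $3364$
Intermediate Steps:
$P{\left(C \right)} = 9$
$A = \frac{5}{2}$ ($A = \left(-6\right) \left(- \frac{1}{3}\right) + 3 \cdot \frac{1}{6} = 2 + \frac{1}{2} = \frac{5}{2} \approx 2.5$)
$n{\left(L \right)} = 14 + L$ ($n{\left(L \right)} = \left(5 + 9\right) + L = 14 + L$)
$q{\left(j,O \right)} = O^{2}$
$\left(q{\left(A,7 \right)} + n{\left(-5 \right)}\right)^{2} = \left(7^{2} + \left(14 - 5\right)\right)^{2} = \left(49 + 9\right)^{2} = 58^{2} = 3364$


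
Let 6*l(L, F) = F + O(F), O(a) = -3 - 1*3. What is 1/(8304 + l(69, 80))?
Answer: 3/24949 ≈ 0.00012025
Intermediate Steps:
O(a) = -6 (O(a) = -3 - 3 = -6)
l(L, F) = -1 + F/6 (l(L, F) = (F - 6)/6 = (-6 + F)/6 = -1 + F/6)
1/(8304 + l(69, 80)) = 1/(8304 + (-1 + (⅙)*80)) = 1/(8304 + (-1 + 40/3)) = 1/(8304 + 37/3) = 1/(24949/3) = 3/24949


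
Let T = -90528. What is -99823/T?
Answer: 99823/90528 ≈ 1.1027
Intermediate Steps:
-99823/T = -99823/(-90528) = -99823*(-1/90528) = 99823/90528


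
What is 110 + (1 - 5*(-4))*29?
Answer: 719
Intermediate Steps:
110 + (1 - 5*(-4))*29 = 110 + (1 + 20)*29 = 110 + 21*29 = 110 + 609 = 719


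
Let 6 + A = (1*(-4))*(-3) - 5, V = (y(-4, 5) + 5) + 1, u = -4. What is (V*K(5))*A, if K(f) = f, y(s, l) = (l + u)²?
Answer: 35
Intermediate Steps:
y(s, l) = (-4 + l)² (y(s, l) = (l - 4)² = (-4 + l)²)
V = 7 (V = ((-4 + 5)² + 5) + 1 = (1² + 5) + 1 = (1 + 5) + 1 = 6 + 1 = 7)
A = 1 (A = -6 + ((1*(-4))*(-3) - 5) = -6 + (-4*(-3) - 5) = -6 + (12 - 5) = -6 + 7 = 1)
(V*K(5))*A = (7*5)*1 = 35*1 = 35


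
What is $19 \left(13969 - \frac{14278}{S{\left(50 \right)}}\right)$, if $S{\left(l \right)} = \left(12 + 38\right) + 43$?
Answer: $\frac{24411941}{93} \approx 2.6249 \cdot 10^{5}$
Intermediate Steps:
$S{\left(l \right)} = 93$ ($S{\left(l \right)} = 50 + 43 = 93$)
$19 \left(13969 - \frac{14278}{S{\left(50 \right)}}\right) = 19 \left(13969 - \frac{14278}{93}\right) = 19 \cdot \frac{1284839}{93} = \frac{24411941}{93}$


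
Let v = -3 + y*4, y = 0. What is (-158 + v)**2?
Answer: 25921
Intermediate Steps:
v = -3 (v = -3 + 0*4 = -3 + 0 = -3)
(-158 + v)**2 = (-158 - 3)**2 = (-161)**2 = 25921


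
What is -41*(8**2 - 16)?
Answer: -1968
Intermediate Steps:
-41*(8**2 - 16) = -41*(64 - 16) = -41*48 = -1968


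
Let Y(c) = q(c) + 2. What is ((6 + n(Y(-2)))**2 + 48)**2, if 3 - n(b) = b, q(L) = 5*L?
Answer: 113569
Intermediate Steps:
Y(c) = 2 + 5*c (Y(c) = 5*c + 2 = 2 + 5*c)
n(b) = 3 - b
((6 + n(Y(-2)))**2 + 48)**2 = ((6 + (3 - (2 + 5*(-2))))**2 + 48)**2 = ((6 + (3 - (2 - 10)))**2 + 48)**2 = ((6 + (3 - 1*(-8)))**2 + 48)**2 = ((6 + (3 + 8))**2 + 48)**2 = ((6 + 11)**2 + 48)**2 = (17**2 + 48)**2 = (289 + 48)**2 = 337**2 = 113569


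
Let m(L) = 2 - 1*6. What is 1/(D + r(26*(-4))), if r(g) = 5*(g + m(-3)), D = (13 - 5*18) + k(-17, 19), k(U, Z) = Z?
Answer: -1/598 ≈ -0.0016722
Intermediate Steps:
D = -58 (D = (13 - 5*18) + 19 = (13 - 90) + 19 = -77 + 19 = -58)
m(L) = -4 (m(L) = 2 - 6 = -4)
r(g) = -20 + 5*g (r(g) = 5*(g - 4) = 5*(-4 + g) = -20 + 5*g)
1/(D + r(26*(-4))) = 1/(-58 + (-20 + 5*(26*(-4)))) = 1/(-58 + (-20 + 5*(-104))) = 1/(-58 + (-20 - 520)) = 1/(-58 - 540) = 1/(-598) = -1/598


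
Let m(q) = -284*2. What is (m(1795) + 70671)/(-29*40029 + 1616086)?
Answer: 70103/455245 ≈ 0.15399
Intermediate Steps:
m(q) = -568
(m(1795) + 70671)/(-29*40029 + 1616086) = (-568 + 70671)/(-29*40029 + 1616086) = 70103/(-1160841 + 1616086) = 70103/455245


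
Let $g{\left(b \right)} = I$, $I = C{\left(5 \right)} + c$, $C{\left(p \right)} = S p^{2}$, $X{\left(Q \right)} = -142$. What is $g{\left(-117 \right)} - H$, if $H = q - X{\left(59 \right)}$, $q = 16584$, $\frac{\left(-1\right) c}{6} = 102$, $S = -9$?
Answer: $-17563$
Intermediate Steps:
$c = -612$ ($c = \left(-6\right) 102 = -612$)
$C{\left(p \right)} = - 9 p^{2}$
$I = -837$ ($I = - 9 \cdot 5^{2} - 612 = \left(-9\right) 25 - 612 = -225 - 612 = -837$)
$H = 16726$ ($H = 16584 - -142 = 16584 + 142 = 16726$)
$g{\left(b \right)} = -837$
$g{\left(-117 \right)} - H = -837 - 16726 = -17563$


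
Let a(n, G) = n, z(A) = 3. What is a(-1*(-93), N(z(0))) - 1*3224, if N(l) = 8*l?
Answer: -3131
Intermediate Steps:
a(-1*(-93), N(z(0))) - 1*3224 = -1*(-93) - 1*3224 = 93 - 3224 = -3131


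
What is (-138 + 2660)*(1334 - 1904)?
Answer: -1437540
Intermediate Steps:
(-138 + 2660)*(1334 - 1904) = 2522*(-570) = -1437540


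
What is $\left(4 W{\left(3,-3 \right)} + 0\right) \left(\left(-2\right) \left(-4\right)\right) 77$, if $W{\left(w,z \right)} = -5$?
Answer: $-12320$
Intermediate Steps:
$\left(4 W{\left(3,-3 \right)} + 0\right) \left(\left(-2\right) \left(-4\right)\right) 77 = \left(4 \left(-5\right) + 0\right) \left(\left(-2\right) \left(-4\right)\right) 77 = \left(-20 + 0\right) 8 \cdot 77 = \left(-20\right) 8 \cdot 77 = \left(-160\right) 77 = -12320$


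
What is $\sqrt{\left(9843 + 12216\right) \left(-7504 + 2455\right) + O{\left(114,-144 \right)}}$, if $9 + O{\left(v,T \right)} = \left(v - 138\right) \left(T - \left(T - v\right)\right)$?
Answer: $6 i \sqrt{3093851} \approx 10554.0 i$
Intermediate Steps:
$O{\left(v,T \right)} = -9 + v \left(-138 + v\right)$ ($O{\left(v,T \right)} = -9 + \left(v - 138\right) \left(T - \left(T - v\right)\right) = -9 + \left(-138 + v\right) v = -9 + v \left(-138 + v\right)$)
$\sqrt{\left(9843 + 12216\right) \left(-7504 + 2455\right) + O{\left(114,-144 \right)}} = \sqrt{\left(9843 + 12216\right) \left(-7504 + 2455\right) - \left(15741 - 12996\right)} = \sqrt{22059 \left(-5049\right) - 2745} = \sqrt{-111375891 - 2745} = \sqrt{-111378636} = 6 i \sqrt{3093851}$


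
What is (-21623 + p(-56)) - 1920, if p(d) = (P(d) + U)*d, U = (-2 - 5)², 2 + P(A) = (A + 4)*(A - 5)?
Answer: -203807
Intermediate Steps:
P(A) = -2 + (-5 + A)*(4 + A) (P(A) = -2 + (A + 4)*(A - 5) = -2 + (4 + A)*(-5 + A) = -2 + (-5 + A)*(4 + A))
U = 49 (U = (-7)² = 49)
p(d) = d*(27 + d² - d) (p(d) = ((-22 + d² - d) + 49)*d = (27 + d² - d)*d = d*(27 + d² - d))
(-21623 + p(-56)) - 1920 = (-21623 - 56*(27 + (-56)² - 1*(-56))) - 1920 = (-21623 - 56*(27 + 3136 + 56)) - 1920 = (-21623 - 56*3219) - 1920 = (-21623 - 180264) - 1920 = -201887 - 1920 = -203807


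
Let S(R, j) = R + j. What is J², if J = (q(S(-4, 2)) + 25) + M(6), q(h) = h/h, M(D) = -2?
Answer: 576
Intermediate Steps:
q(h) = 1
J = 24 (J = (1 + 25) - 2 = 26 - 2 = 24)
J² = 24² = 576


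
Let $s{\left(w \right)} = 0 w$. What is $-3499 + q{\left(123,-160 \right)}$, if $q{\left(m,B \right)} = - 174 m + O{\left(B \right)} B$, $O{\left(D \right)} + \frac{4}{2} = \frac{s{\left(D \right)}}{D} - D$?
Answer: $-50181$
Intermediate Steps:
$s{\left(w \right)} = 0$
$O{\left(D \right)} = -2 - D$ ($O{\left(D \right)} = -2 + \left(\frac{0}{D} - D\right) = -2 + \left(0 - D\right) = -2 - D$)
$q{\left(m,B \right)} = - 174 m + B \left(-2 - B\right)$ ($q{\left(m,B \right)} = - 174 m + \left(-2 - B\right) B = - 174 m + B \left(-2 - B\right)$)
$-3499 + q{\left(123,-160 \right)} = -3499 - \left(21402 - 160 \left(2 - 160\right)\right) = -3499 - \left(21402 - -25280\right) = -3499 - 46682 = -50181$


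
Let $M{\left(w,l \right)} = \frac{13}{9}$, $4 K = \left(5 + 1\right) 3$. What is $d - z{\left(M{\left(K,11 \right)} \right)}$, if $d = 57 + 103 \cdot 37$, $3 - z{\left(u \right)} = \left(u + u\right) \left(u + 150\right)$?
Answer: $\frac{348503}{81} \approx 4302.5$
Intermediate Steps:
$K = \frac{9}{2}$ ($K = \frac{\left(5 + 1\right) 3}{4} = \frac{6 \cdot 3}{4} = \frac{1}{4} \cdot 18 = \frac{9}{2} \approx 4.5$)
$M{\left(w,l \right)} = \frac{13}{9}$ ($M{\left(w,l \right)} = 13 \cdot \frac{1}{9} = \frac{13}{9}$)
$z{\left(u \right)} = 3 - 2 u \left(150 + u\right)$ ($z{\left(u \right)} = 3 - \left(u + u\right) \left(u + 150\right) = 3 - 2 u \left(150 + u\right)$)
$d = 3868$ ($d = 57 + 3811 = 3868$)
$d - z{\left(M{\left(K,11 \right)} \right)} = 3868 - \left(3 - \frac{1300}{3} - 2 \left(\frac{13}{9}\right)^{2}\right) = 3868 - \left(3 - \frac{1300}{3} - \frac{338}{81}\right) = 3868 - - \frac{35195}{81} = 3868 + \frac{35195}{81} = \frac{348503}{81}$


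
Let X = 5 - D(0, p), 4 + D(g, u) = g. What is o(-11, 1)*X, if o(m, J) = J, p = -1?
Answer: 9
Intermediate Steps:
D(g, u) = -4 + g
X = 9 (X = 5 - (-4 + 0) = 5 - 1*(-4) = 5 + 4 = 9)
o(-11, 1)*X = 1*9 = 9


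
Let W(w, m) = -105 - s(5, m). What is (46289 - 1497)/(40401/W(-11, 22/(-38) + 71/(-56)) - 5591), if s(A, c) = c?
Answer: -546238440/72958541 ≈ -7.4870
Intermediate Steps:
W(w, m) = -105 - m
(46289 - 1497)/(40401/W(-11, 22/(-38) + 71/(-56)) - 5591) = (46289 - 1497)/(40401/(-105 - (22/(-38) + 71/(-56))) - 5591) = 44792/(40401/(-105 - (22*(-1/38) + 71*(-1/56))) - 5591) = 44792/(40401/(-105 - (-11/19 - 71/56)) - 5591) = 44792/(40401/(-105 - 1*(-1965/1064)) - 5591) = 44792/(40401/(-105 + 1965/1064) - 5591) = 44792/(40401/(-109755/1064) - 5591) = 44792/(40401*(-1064/109755) - 5591) = 44792/(-4776296/12195 - 5591) = 44792/(-72958541/12195) = 44792*(-12195/72958541) = -546238440/72958541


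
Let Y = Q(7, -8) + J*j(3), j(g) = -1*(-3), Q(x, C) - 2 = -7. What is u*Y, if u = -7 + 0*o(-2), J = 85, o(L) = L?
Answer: -1750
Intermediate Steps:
Q(x, C) = -5 (Q(x, C) = 2 - 7 = -5)
j(g) = 3
u = -7 (u = -7 + 0*(-2) = -7 + 0 = -7)
Y = 250 (Y = -5 + 85*3 = -5 + 255 = 250)
u*Y = -7*250 = -1750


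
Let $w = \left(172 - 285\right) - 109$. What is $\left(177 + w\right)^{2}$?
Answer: $2025$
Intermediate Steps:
$w = -222$ ($w = -113 - 109 = -222$)
$\left(177 + w\right)^{2} = \left(177 - 222\right)^{2} = \left(-45\right)^{2} = 2025$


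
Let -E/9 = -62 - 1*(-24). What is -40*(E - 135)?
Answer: -8280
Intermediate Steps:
E = 342 (E = -9*(-62 - 1*(-24)) = -9*(-62 + 24) = -9*(-38) = 342)
-40*(E - 135) = -40*(342 - 135) = -40*207 = -8280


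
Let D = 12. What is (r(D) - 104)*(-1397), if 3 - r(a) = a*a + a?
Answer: 359029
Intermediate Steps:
r(a) = 3 - a - a² (r(a) = 3 - (a*a + a) = 3 - (a² + a) = 3 - (a + a²) = 3 + (-a - a²) = 3 - a - a²)
(r(D) - 104)*(-1397) = ((3 - 1*12 - 1*12²) - 104)*(-1397) = ((3 - 12 - 1*144) - 104)*(-1397) = ((3 - 12 - 144) - 104)*(-1397) = (-153 - 104)*(-1397) = -257*(-1397) = 359029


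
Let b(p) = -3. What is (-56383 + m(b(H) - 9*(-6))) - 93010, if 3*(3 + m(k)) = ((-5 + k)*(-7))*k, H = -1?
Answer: -154870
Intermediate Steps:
m(k) = -3 + k*(35 - 7*k)/3 (m(k) = -3 + (((-5 + k)*(-7))*k)/3 = -3 + ((35 - 7*k)*k)/3 = -3 + (k*(35 - 7*k))/3 = -3 + k*(35 - 7*k)/3)
(-56383 + m(b(H) - 9*(-6))) - 93010 = (-56383 + (-3 - 7*(-3 - 9*(-6))**2/3 + 35*(-3 - 9*(-6))/3)) - 93010 = (-56383 + (-3 - 7*(-3 + 54)**2/3 + 35*(-3 + 54)/3)) - 93010 = (-56383 + (-3 - 7/3*51**2 + (35/3)*51)) - 93010 = (-56383 + (-3 - 7/3*2601 + 595)) - 93010 = (-56383 + (-3 - 6069 + 595)) - 93010 = (-56383 - 5477) - 93010 = -61860 - 93010 = -154870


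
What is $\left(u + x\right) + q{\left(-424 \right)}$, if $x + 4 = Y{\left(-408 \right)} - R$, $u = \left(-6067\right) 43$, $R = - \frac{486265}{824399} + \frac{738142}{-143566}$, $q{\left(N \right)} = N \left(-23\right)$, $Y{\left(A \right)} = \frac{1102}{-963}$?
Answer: $- \frac{14311369682289119965}{56988253580571} \approx -2.5113 \cdot 10^{5}$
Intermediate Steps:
$Y{\left(A \right)} = - \frac{1102}{963}$ ($Y{\left(A \right)} = 1102 \left(- \frac{1}{963}\right) = - \frac{1102}{963}$)
$q{\left(N \right)} = - 23 N$
$R = - \frac{339167323824}{59177833417}$ ($R = \left(-486265\right) \frac{1}{824399} + 738142 \left(- \frac{1}{143566}\right) = - \frac{486265}{824399} - \frac{369071}{71783} = - \frac{339167323824}{59177833417} \approx -5.7313$)
$u = -260881$
$x = \frac{33451146094694}{56988253580571}$ ($x = -4 - - \frac{261404160416978}{56988253580571} = -4 + \left(- \frac{1102}{963} + \frac{339167323824}{59177833417}\right) = -4 + \frac{261404160416978}{56988253580571} = \frac{33451146094694}{56988253580571} \approx 0.58698$)
$\left(u + x\right) + q{\left(-424 \right)} = \left(-260881 + \frac{33451146094694}{56988253580571}\right) - -9752 = - \frac{14867119131206848357}{56988253580571} + 9752 = - \frac{14311369682289119965}{56988253580571}$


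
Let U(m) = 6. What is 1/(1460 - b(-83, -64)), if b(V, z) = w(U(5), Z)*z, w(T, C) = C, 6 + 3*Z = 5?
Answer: 3/4316 ≈ 0.00069509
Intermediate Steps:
Z = -1/3 (Z = -2 + (1/3)*5 = -2 + 5/3 = -1/3 ≈ -0.33333)
b(V, z) = -z/3
1/(1460 - b(-83, -64)) = 1/(1460 - (-1)*(-64)/3) = 1/(1460 - 1*64/3) = 1/(1460 - 64/3) = 1/(4316/3) = 3/4316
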